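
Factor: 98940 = 2^2*3^1*5^1*17^1*97^1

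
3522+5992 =9514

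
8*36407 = 291256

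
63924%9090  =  294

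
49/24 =49/24 = 2.04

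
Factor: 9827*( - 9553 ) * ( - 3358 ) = 2^1 * 23^1* 31^1*41^1*73^1 * 233^1*317^1  =  315240077498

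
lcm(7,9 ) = 63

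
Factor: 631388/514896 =2^(  -  2)* 3^(-1)*17^(- 1)* 29^1 * 631^(-1) *5443^1 = 157847/128724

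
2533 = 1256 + 1277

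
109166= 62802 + 46364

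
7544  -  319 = 7225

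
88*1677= 147576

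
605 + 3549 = 4154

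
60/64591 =60/64591=0.00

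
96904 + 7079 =103983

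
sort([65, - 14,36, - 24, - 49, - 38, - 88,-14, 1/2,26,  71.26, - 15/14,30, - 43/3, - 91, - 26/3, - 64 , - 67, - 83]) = [  -  91, - 88, - 83, - 67, - 64, - 49, - 38, - 24, - 43/3, - 14, - 14,-26/3, - 15/14  ,  1/2, 26,30,36,  65,  71.26]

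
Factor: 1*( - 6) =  - 6 = - 2^1*3^1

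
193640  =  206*940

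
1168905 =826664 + 342241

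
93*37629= 3499497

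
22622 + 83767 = 106389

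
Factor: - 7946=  - 2^1*29^1*137^1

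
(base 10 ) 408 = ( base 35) BN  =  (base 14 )212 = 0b110011000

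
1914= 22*87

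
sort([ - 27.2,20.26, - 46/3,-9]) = [  -  27.2,  -  46/3, - 9,20.26]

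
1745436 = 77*22668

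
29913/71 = 29913/71 = 421.31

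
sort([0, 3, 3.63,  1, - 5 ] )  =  [-5, 0, 1, 3,3.63]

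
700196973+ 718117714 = 1418314687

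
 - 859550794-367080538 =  - 1226631332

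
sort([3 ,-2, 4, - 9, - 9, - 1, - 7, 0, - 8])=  [ - 9, - 9, - 8, - 7, - 2, - 1 , 0 , 3,4]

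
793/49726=793/49726 = 0.02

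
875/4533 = 875/4533 = 0.19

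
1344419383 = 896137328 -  - 448282055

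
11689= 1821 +9868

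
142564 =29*4916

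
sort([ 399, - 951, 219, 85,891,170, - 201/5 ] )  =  [ - 951, - 201/5,85, 170,219, 399,891 ] 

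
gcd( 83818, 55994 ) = 2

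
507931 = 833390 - 325459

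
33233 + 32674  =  65907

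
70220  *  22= 1544840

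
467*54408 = 25408536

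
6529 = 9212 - 2683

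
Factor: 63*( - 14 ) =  - 2^1*3^2 *7^2 = - 882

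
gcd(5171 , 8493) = 1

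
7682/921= 7682/921 = 8.34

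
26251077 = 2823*9299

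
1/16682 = 1/16682 = 0.00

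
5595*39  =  218205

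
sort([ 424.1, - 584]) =[ - 584,  424.1]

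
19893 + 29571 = 49464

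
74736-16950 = 57786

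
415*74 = 30710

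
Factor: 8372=2^2*7^1*13^1*23^1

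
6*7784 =46704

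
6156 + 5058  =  11214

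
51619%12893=47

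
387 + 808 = 1195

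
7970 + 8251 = 16221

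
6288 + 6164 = 12452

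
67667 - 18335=49332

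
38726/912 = 42 + 211/456= 42.46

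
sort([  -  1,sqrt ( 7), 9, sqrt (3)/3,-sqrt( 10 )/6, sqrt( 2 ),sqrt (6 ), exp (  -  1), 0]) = [ - 1, - sqrt( 10)/6, 0, exp (-1), sqrt( 3) /3, sqrt(2), sqrt( 6), sqrt(7), 9 ] 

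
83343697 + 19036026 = 102379723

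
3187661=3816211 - 628550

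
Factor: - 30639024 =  - 2^4 *3^2*13^2*1259^1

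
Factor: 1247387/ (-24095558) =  -2^( - 1)*43^1 * 3037^( - 1)*3967^( - 1)*29009^1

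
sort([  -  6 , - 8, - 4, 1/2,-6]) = [ - 8, - 6, - 6, - 4 , 1/2]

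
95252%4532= 80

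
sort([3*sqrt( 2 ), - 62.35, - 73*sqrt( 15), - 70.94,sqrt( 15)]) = [ - 73*sqrt(15 ),- 70.94,  -  62.35,sqrt( 15 ), 3*sqrt(2 ) ] 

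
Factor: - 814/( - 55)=2^1 *5^( - 1) * 37^1 = 74/5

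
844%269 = 37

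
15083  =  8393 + 6690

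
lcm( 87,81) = 2349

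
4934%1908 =1118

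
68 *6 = 408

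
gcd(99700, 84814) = 2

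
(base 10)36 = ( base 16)24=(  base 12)30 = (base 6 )100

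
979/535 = 979/535=1.83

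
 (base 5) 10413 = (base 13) 445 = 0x2dd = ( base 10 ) 733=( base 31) NK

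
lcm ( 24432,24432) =24432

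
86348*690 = 59580120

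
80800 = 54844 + 25956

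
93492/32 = 2921+5/8 = 2921.62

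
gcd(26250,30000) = 3750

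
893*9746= 8703178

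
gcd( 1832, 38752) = 8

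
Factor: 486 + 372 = 858 = 2^1*3^1*11^1*13^1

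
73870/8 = 36935/4 =9233.75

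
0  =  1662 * 0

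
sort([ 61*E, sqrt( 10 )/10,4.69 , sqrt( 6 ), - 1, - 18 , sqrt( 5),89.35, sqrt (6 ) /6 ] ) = [ - 18 , - 1,sqrt(10) /10, sqrt(6)/6,sqrt(5), sqrt( 6),4.69, 89.35, 61*E ]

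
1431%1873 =1431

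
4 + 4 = 8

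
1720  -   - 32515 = 34235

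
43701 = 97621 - 53920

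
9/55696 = 9/55696 = 0.00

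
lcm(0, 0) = 0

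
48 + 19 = 67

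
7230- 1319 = 5911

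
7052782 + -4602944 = 2449838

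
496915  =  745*667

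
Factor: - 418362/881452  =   - 209181/440726  =  - 2^(  -  1) *3^1 *7^2*11^( - 1)*13^( - 1 )*23^( - 1)*67^( - 1) * 1423^1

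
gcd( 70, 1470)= 70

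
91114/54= 45557/27 =1687.30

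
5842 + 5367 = 11209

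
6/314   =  3/157 = 0.02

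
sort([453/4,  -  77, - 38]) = [ - 77, - 38, 453/4]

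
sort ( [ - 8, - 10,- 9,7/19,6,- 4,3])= [- 10, - 9, - 8 , - 4,7/19,3, 6 ]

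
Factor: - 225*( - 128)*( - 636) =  - 18316800= - 2^9*3^3*5^2* 53^1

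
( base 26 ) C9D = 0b10000010100111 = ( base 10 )8359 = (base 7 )33241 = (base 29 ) 9R7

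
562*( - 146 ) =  - 82052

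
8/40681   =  8/40681 = 0.00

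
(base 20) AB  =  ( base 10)211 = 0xD3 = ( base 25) 8B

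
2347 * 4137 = 9709539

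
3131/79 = 3131/79=39.63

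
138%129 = 9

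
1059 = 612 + 447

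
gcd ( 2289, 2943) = 327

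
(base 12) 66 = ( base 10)78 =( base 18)46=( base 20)3I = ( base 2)1001110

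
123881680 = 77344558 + 46537122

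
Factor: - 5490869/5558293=  -  13^(-1)*47^1*73^(  -  1)*5857^(  -  1 ) * 116827^1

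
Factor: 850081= 850081^1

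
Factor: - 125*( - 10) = 2^1*5^4 =1250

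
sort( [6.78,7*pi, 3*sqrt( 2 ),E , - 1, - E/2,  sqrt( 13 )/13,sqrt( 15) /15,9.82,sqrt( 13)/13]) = [-E/2, - 1,  sqrt( 15 ) /15,sqrt( 13 ) /13,sqrt(13 )/13,E, 3*sqrt( 2),6.78,9.82,  7*pi ]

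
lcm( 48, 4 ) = 48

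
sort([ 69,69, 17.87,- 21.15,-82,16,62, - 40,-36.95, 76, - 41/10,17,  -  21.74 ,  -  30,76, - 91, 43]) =[ - 91,  -  82, - 40, -36.95, - 30 , - 21.74,-21.15, - 41/10 , 16, 17,17.87, 43,62,  69, 69,76, 76]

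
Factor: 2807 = 7^1 * 401^1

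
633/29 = 21 + 24/29 = 21.83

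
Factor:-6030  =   - 2^1 *3^2*5^1*67^1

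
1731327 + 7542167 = 9273494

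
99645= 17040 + 82605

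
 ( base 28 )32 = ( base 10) 86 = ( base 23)3H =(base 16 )56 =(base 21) 42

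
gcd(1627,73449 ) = 1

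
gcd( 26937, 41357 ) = 1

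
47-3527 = -3480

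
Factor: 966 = 2^1 * 3^1*7^1 * 23^1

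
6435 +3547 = 9982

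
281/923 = 281/923 = 0.30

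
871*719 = 626249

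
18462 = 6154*3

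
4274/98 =2137/49 = 43.61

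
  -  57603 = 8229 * ( - 7 ) 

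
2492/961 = 2 + 570/961 = 2.59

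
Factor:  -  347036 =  - 2^2 *101^1 * 859^1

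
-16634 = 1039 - 17673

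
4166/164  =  25+33/82 = 25.40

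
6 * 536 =3216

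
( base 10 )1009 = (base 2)1111110001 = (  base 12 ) 701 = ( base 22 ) 21J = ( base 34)tn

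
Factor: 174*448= 2^7*3^1*7^1*29^1  =  77952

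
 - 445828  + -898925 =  - 1344753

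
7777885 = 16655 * 467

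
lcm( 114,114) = 114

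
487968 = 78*6256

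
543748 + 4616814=5160562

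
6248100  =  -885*( - 7060 ) 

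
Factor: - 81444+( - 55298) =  - 136742  =  - 2^1*68371^1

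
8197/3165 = 2 + 1867/3165 = 2.59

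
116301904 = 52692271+63609633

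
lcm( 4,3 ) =12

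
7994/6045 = 1  +  1949/6045 = 1.32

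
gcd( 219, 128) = 1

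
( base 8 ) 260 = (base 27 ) 6E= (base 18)9E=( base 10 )176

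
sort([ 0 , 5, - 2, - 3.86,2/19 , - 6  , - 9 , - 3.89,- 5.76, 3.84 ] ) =[ - 9, - 6, - 5.76, - 3.89,-3.86, - 2 , 0, 2/19, 3.84,5]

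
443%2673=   443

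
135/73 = 1 + 62/73 = 1.85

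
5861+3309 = 9170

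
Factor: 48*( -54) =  - 2^5*3^4 = -2592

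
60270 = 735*82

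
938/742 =1 + 14/53  =  1.26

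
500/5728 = 125/1432=   0.09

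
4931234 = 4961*994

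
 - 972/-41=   23 + 29/41   =  23.71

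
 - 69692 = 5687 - 75379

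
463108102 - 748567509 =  - 285459407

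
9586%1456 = 850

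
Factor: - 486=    - 2^1*3^5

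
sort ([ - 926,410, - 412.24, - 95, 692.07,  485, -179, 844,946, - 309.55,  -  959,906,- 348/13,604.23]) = [-959,-926, - 412.24,-309.55 ,-179, - 95, -348/13,410, 485,  604.23 , 692.07,844 , 906, 946] 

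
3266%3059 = 207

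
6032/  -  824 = -8 + 70/103 = -  7.32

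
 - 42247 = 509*( - 83 )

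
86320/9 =86320/9 = 9591.11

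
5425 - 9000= - 3575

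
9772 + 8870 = 18642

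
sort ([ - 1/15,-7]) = [ - 7, - 1/15 ]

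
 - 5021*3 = - 15063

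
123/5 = 123/5 = 24.60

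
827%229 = 140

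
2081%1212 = 869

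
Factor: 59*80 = 2^4*5^1 * 59^1 =4720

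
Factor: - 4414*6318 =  -27887652 = - 2^2* 3^5*13^1*2207^1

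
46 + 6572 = 6618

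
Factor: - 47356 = -2^2 * 11839^1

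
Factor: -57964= - 2^2*43^1*337^1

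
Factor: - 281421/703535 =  - 3^3 * 5^( - 1)*1489^1*20101^( - 1) = - 40203/100505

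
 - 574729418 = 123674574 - 698403992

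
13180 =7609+5571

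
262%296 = 262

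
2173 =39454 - 37281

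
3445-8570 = -5125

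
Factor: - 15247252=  - 2^2* 23^1*53^2*59^1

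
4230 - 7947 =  - 3717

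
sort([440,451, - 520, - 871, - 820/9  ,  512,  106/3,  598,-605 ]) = [ - 871, - 605, - 520, - 820/9 , 106/3,  440 , 451 , 512, 598]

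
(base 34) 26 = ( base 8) 112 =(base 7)134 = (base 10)74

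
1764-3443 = -1679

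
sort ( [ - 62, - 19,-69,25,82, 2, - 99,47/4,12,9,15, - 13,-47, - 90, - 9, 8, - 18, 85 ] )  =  [ - 99,-90, - 69,  -  62, - 47, - 19,-18, - 13,  -  9,2, 8, 9, 47/4,12, 15,25,82, 85 ] 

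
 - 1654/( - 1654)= 1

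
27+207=234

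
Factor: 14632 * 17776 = 260098432=2^7*11^1 *31^1*59^1 * 101^1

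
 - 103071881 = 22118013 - 125189894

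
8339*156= 1300884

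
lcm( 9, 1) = 9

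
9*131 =1179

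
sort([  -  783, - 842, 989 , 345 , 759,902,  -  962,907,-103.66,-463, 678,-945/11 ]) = [  -  962, - 842, - 783, - 463, - 103.66 , - 945/11,345, 678,  759,  902,  907,989]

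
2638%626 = 134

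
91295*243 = 22184685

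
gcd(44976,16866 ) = 5622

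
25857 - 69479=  - 43622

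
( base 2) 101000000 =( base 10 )320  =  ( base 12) 228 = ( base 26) C8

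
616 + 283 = 899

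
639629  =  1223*523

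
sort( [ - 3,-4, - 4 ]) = [ - 4,-4, - 3 ] 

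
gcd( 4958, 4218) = 74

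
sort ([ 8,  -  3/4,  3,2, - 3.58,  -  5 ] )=[-5, - 3.58, - 3/4,2 , 3, 8]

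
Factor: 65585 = 5^1 *13^1*1009^1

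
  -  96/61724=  - 24/15431 = - 0.00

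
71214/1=71214 = 71214.00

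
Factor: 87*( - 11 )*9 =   -  3^3*11^1*29^1=-8613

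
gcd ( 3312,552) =552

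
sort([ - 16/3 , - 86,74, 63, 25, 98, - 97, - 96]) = [-97 , - 96, - 86, - 16/3 , 25,63,  74 , 98 ]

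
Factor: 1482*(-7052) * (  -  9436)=2^5*3^1*7^1*13^1*19^1 * 41^1*43^1*337^1 = 98616239904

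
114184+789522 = 903706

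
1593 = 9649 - 8056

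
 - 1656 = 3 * (-552)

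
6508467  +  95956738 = 102465205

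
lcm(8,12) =24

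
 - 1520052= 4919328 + -6439380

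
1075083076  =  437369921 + 637713155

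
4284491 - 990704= 3293787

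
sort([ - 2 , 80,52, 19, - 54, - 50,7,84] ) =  [ - 54, - 50, - 2, 7, 19, 52,80,84 ] 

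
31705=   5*6341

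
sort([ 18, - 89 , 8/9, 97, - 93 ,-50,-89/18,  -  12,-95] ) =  [-95, - 93,-89,-50,- 12,  -  89/18, 8/9 , 18,97]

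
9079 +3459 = 12538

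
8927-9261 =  - 334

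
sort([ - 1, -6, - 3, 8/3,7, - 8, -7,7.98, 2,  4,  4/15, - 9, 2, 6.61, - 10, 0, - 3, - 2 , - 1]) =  [ - 10, - 9, - 8, - 7,-6, - 3, - 3,- 2, - 1,-1,0, 4/15, 2,  2,  8/3, 4, 6.61, 7,7.98 ]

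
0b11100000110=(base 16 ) 706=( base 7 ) 5146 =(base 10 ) 1798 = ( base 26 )2H4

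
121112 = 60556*2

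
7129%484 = 353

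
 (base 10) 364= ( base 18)124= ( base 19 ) 103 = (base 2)101101100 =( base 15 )194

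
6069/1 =6069 = 6069.00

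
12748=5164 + 7584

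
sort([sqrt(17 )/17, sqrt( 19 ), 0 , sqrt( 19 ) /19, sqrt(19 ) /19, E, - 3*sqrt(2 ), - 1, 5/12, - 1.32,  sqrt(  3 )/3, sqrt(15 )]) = [ - 3*sqrt(2),- 1.32, - 1, 0,sqrt( 19)/19, sqrt(19 ) /19, sqrt(17 )/17, 5/12, sqrt( 3) /3,E, sqrt( 15), sqrt(19 )] 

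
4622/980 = 4 + 351/490 = 4.72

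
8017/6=8017/6  =  1336.17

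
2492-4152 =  - 1660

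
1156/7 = 1156/7 = 165.14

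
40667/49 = 829 +46/49 = 829.94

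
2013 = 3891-1878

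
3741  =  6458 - 2717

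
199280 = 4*49820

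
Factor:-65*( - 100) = 6500 =2^2*5^3*13^1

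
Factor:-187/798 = -2^( - 1 )*3^ ( - 1) *7^( - 1)*11^1*17^1* 19^( - 1 ) 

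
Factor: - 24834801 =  - 3^1*113^1 *73259^1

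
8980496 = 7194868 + 1785628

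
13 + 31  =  44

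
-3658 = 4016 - 7674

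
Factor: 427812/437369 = 2^2*3^1*7^1*11^1*263^(-1)*463^1 * 1663^( - 1)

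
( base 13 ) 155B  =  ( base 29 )3kf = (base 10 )3118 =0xc2e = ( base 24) 59M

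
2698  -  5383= - 2685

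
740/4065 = 148/813 = 0.18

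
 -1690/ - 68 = 845/34 = 24.85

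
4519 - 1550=2969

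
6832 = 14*488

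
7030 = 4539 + 2491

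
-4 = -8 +4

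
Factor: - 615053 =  - 615053^1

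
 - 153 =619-772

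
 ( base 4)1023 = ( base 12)63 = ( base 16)4b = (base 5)300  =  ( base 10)75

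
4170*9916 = 41349720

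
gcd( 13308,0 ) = 13308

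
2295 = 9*255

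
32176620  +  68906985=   101083605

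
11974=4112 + 7862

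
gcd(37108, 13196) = 4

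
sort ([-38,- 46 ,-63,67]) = [ - 63,- 46, - 38,67] 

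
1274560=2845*448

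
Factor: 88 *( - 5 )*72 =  - 2^6 * 3^2*5^1*11^1 = -31680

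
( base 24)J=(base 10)19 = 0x13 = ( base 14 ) 15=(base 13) 16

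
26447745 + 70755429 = 97203174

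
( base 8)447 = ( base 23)cj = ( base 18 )g7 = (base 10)295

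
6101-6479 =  - 378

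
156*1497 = 233532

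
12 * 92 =1104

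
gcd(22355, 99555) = 5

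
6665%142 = 133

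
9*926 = 8334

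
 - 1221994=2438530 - 3660524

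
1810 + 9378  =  11188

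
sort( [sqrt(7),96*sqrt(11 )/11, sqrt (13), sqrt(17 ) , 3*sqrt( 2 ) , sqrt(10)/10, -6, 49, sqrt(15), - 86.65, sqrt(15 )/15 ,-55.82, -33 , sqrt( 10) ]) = [ - 86.65, - 55.82,  -  33, - 6 , sqrt( 15 )/15,sqrt ( 10)/10,sqrt( 7 ), sqrt (10 ), sqrt( 13 ), sqrt(15), sqrt( 17), 3 * sqrt(2),96*sqrt(11)/11, 49 ] 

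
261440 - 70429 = 191011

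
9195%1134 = 123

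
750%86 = 62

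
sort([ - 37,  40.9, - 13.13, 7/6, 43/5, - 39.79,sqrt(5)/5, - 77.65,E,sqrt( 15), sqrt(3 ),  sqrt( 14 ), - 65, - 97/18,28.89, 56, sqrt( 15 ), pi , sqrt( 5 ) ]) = [ - 77.65, - 65,  -  39.79, - 37, - 13.13,-97/18,sqrt(5)/5,  7/6,sqrt( 3), sqrt(5),E,pi, sqrt(14 ) , sqrt( 15 ) , sqrt( 15), 43/5, 28.89 , 40.9, 56]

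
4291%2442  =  1849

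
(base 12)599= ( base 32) q5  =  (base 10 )837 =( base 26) 165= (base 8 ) 1505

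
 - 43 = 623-666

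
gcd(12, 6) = 6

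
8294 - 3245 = 5049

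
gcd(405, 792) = 9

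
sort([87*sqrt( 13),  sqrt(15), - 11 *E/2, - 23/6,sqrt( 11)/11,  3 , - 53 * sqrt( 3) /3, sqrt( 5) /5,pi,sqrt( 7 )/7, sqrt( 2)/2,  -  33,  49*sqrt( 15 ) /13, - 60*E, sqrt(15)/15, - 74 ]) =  [ - 60  *  E, - 74, - 33, - 53 *sqrt( 3)/3,-11* E/2,- 23/6,sqrt (15)/15,sqrt(11) /11,sqrt( 7) /7,sqrt(5)/5,sqrt(2)/2, 3, pi,sqrt( 15),49*sqrt( 15)/13, 87*sqrt( 13 ) ]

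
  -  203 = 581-784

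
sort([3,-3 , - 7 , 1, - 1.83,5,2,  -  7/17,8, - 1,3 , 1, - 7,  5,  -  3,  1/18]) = [ - 7,-7 ,-3, - 3,-1.83  , - 1,-7/17,  1/18 , 1  ,  1,2,  3,3, 5,  5, 8]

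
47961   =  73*657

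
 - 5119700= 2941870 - 8061570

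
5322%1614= 480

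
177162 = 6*29527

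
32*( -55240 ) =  - 1767680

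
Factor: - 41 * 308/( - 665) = 2^2*5^(-1 )*11^1*19^(-1)*41^1 = 1804/95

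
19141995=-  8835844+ 27977839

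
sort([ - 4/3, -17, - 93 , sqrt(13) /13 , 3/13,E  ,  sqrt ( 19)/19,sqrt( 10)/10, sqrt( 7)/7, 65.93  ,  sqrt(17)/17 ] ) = [ - 93, - 17, - 4/3, sqrt (19)/19,3/13, sqrt( 17) /17,sqrt(13)/13, sqrt(10)/10, sqrt(7)/7, E,65.93 ]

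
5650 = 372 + 5278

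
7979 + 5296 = 13275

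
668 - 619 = 49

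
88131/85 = 88131/85 = 1036.84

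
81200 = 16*5075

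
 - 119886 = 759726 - 879612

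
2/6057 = 2/6057 = 0.00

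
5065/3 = 1688+1/3 = 1688.33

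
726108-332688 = 393420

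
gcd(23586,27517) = 3931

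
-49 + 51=2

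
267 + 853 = 1120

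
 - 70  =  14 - 84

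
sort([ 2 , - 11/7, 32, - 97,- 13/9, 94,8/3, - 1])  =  [ - 97,-11/7 ,-13/9,- 1, 2 , 8/3 , 32,94 ]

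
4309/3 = 1436 +1/3 = 1436.33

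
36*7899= 284364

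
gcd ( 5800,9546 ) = 2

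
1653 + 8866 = 10519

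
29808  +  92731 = 122539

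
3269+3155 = 6424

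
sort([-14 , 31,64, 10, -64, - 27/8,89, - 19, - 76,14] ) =[-76 , - 64,-19, - 14, - 27/8, 10,14,31,64,89]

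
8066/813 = 8066/813 = 9.92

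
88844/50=1776 + 22/25 = 1776.88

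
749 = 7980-7231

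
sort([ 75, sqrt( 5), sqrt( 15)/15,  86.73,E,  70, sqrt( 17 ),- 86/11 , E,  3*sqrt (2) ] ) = [ - 86/11,sqrt (15 ) /15,  sqrt ( 5),  E, E,sqrt( 17),3*sqrt(2), 70,75,86.73 ]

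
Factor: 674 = 2^1* 337^1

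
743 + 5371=6114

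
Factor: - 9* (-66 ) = 594= 2^1*3^3*11^1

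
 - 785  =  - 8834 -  - 8049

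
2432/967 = 2+498/967 = 2.51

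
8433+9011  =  17444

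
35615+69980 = 105595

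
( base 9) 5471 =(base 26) 5P3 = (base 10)4033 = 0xFC1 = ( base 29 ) 4N2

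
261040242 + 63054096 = 324094338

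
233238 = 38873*6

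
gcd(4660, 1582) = 2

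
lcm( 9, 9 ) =9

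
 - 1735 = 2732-4467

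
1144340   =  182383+961957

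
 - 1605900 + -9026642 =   -  10632542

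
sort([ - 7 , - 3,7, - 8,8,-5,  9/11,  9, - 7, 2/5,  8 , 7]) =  [ - 8, - 7, - 7,- 5, - 3,2/5,9/11,7, 7,  8, 8, 9]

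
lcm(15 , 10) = 30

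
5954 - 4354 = 1600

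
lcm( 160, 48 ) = 480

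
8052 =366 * 22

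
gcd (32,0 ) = 32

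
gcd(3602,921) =1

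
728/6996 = 182/1749 = 0.10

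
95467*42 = 4009614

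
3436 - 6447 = - 3011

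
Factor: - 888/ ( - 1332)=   2/3 = 2^1*3^(-1)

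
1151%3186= 1151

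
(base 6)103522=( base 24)EN2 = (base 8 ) 20652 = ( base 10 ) 8618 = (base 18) 18ae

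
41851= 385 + 41466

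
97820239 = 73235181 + 24585058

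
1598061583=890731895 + 707329688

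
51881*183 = 9494223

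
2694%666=30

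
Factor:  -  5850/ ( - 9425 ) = 2^1 * 3^2 * 29^ ( - 1)= 18/29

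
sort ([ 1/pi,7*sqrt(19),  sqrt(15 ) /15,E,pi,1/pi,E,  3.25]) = [sqrt( 15)/15,1/pi,1/pi, E , E, pi,3.25,7*sqrt( 19)]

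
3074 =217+2857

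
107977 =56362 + 51615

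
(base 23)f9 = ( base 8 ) 542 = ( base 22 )g2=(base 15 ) 189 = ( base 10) 354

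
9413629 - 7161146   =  2252483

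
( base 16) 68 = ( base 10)104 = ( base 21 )4k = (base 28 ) 3K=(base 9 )125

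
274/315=274/315 = 0.87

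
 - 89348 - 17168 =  - 106516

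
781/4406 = 781/4406 = 0.18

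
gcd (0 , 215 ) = 215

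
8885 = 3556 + 5329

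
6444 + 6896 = 13340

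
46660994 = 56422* 827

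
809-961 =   -  152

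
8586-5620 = 2966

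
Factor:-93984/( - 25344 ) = 89/24 = 2^ ( - 3) * 3^( - 1)*89^1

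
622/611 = 1 + 11/611 = 1.02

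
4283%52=19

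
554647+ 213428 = 768075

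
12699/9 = 1411 =1411.00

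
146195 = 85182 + 61013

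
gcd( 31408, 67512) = 8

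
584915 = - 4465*( - 131 ) 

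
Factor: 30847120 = 2^4*5^1*385589^1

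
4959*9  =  44631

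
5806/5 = 5806/5= 1161.20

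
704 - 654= 50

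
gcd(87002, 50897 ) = 1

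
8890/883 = 10 +60/883 = 10.07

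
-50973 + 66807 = 15834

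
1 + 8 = 9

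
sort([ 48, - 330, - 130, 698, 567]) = [ - 330 ,- 130,48,567,  698]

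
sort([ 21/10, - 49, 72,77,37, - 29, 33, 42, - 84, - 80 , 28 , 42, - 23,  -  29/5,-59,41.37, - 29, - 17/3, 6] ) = [ - 84, - 80 , - 59,-49, - 29, - 29, - 23,-29/5, - 17/3 , 21/10,  6,28,33,37 , 41.37,42, 42, 72,77]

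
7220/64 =112 + 13/16 = 112.81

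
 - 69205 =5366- 74571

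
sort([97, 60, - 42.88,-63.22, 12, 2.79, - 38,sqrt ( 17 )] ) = [ - 63.22,-42.88,  -  38, 2.79, sqrt( 17 ),12, 60, 97 ] 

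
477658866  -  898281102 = - 420622236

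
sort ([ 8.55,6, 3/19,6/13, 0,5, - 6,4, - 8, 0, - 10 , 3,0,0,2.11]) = [ -10,- 8, - 6,0,0 , 0,0, 3/19 , 6/13, 2.11,3, 4,5 , 6,8.55]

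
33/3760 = 33/3760 = 0.01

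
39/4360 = 39/4360  =  0.01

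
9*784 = 7056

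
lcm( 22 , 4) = 44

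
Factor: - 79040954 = -2^1*37^1*821^1*1301^1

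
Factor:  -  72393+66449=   -  2^3*743^1= -5944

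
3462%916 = 714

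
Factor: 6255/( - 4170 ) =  - 2^( - 1) * 3^1 = - 3/2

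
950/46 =475/23 = 20.65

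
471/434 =471/434 = 1.09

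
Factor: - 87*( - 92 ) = 8004= 2^2*3^1*23^1* 29^1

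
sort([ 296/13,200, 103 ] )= [ 296/13 , 103 , 200 ] 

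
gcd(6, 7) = 1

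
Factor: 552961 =379^1*1459^1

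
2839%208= 135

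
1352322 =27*50086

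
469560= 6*78260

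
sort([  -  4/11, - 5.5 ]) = [ - 5.5 ,  -  4/11] 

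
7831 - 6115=1716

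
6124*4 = 24496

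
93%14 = 9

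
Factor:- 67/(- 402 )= 1/6=2^(-1)*3^ ( - 1)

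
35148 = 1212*29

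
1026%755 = 271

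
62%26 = 10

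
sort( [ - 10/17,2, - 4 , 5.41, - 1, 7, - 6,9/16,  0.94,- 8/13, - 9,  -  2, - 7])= [ - 9, - 7, - 6, - 4 , - 2,-1, - 8/13, - 10/17,9/16, 0.94,2, 5.41,7]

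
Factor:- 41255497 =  - 4297^1*9601^1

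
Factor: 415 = 5^1*83^1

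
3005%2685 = 320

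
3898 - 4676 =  - 778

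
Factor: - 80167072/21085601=  -  2^5*181^1*13841^1*21085601^( - 1)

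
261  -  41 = 220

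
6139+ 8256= 14395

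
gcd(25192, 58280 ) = 376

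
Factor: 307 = 307^1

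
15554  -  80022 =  - 64468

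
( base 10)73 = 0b1001001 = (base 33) 27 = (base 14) 53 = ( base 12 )61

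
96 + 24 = 120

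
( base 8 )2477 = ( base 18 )42B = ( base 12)93b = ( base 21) 30K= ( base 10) 1343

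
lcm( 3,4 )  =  12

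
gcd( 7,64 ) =1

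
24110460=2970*8118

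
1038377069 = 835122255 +203254814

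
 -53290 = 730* ( -73)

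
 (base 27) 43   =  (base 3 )11010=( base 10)111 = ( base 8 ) 157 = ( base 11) A1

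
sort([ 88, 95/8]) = [ 95/8,88]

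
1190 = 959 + 231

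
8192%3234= 1724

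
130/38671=130/38671  =  0.00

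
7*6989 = 48923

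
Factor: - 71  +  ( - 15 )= - 2^1*43^1 = -86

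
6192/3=2064 = 2064.00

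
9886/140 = 4943/70 = 70.61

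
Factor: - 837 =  - 3^3*31^1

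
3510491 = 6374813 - 2864322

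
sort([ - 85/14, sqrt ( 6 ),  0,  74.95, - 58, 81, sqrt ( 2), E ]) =[-58, - 85/14, 0,sqrt( 2),  sqrt( 6 ), E , 74.95,81]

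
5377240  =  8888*605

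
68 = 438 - 370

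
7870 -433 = 7437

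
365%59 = 11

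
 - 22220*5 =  - 111100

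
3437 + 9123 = 12560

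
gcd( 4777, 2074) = 17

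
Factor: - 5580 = -2^2 * 3^2*5^1 * 31^1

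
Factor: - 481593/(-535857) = 71^1*79^( - 1) = 71/79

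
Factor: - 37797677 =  - 89^1 * 424693^1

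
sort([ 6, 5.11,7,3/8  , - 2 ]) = [ - 2, 3/8,5.11,6,7 ]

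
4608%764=24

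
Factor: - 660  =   - 2^2*3^1*5^1*11^1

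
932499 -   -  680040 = 1612539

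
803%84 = 47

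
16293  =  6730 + 9563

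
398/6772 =199/3386 =0.06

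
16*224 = 3584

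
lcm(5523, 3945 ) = 27615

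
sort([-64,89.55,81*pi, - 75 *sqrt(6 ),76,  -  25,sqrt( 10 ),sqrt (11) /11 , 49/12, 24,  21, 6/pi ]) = [ - 75 * sqrt( 6), - 64,-25,sqrt ( 11) /11,6/pi, sqrt( 10),49/12, 21,24,  76,89.55,81*pi]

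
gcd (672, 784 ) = 112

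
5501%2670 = 161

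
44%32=12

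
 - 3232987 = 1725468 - 4958455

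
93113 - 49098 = 44015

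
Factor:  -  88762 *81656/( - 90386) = 2^3*43^ ( - 1 )*59^1*173^1*1051^ ( - 1)*44381^1 = 3623974936/45193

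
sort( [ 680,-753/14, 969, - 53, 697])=[ - 753/14, - 53, 680  ,  697, 969]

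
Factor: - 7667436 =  - 2^2*3^1 * 7^1 * 37^1 *2467^1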